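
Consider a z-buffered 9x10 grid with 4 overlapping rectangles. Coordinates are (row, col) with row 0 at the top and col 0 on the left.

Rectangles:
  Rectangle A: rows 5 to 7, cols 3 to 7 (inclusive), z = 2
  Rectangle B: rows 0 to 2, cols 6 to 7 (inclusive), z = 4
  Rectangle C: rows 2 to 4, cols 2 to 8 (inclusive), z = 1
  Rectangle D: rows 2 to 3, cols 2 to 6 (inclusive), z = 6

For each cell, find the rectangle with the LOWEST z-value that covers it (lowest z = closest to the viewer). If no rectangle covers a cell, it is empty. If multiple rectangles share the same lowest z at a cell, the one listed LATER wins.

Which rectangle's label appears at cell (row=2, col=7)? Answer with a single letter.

Answer: C

Derivation:
Check cell (2,7):
  A: rows 5-7 cols 3-7 -> outside (row miss)
  B: rows 0-2 cols 6-7 z=4 -> covers; best now B (z=4)
  C: rows 2-4 cols 2-8 z=1 -> covers; best now C (z=1)
  D: rows 2-3 cols 2-6 -> outside (col miss)
Winner: C at z=1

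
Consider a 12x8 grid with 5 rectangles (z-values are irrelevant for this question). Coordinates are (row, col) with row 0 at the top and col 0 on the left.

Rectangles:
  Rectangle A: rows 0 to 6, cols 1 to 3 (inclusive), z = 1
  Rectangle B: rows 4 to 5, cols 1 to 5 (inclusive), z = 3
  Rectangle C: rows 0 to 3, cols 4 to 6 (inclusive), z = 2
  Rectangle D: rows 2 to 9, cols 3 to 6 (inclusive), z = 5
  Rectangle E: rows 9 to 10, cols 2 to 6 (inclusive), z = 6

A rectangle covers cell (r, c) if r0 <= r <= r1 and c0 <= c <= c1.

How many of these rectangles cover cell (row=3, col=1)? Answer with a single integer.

Answer: 1

Derivation:
Check cell (3,1):
  A: rows 0-6 cols 1-3 -> covers
  B: rows 4-5 cols 1-5 -> outside (row miss)
  C: rows 0-3 cols 4-6 -> outside (col miss)
  D: rows 2-9 cols 3-6 -> outside (col miss)
  E: rows 9-10 cols 2-6 -> outside (row miss)
Count covering = 1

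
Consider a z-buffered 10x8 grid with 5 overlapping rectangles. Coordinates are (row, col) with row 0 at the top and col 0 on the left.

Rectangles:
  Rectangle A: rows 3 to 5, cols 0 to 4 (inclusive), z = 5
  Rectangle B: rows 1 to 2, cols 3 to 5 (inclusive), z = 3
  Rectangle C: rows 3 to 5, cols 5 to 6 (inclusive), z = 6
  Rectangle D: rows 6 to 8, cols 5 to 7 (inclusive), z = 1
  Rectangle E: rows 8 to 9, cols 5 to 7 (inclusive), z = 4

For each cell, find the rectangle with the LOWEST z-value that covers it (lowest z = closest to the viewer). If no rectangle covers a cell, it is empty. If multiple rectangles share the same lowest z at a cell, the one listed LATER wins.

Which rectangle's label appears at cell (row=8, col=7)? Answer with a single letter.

Answer: D

Derivation:
Check cell (8,7):
  A: rows 3-5 cols 0-4 -> outside (row miss)
  B: rows 1-2 cols 3-5 -> outside (row miss)
  C: rows 3-5 cols 5-6 -> outside (row miss)
  D: rows 6-8 cols 5-7 z=1 -> covers; best now D (z=1)
  E: rows 8-9 cols 5-7 z=4 -> covers; best now D (z=1)
Winner: D at z=1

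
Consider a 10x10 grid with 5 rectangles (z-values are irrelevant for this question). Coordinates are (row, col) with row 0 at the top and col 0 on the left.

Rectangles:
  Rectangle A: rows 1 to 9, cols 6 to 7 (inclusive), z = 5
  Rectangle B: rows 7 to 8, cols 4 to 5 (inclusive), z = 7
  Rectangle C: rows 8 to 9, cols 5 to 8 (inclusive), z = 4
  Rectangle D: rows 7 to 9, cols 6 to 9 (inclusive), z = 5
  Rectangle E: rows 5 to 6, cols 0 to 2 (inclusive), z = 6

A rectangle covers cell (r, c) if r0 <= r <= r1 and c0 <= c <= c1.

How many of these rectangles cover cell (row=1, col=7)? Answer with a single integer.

Answer: 1

Derivation:
Check cell (1,7):
  A: rows 1-9 cols 6-7 -> covers
  B: rows 7-8 cols 4-5 -> outside (row miss)
  C: rows 8-9 cols 5-8 -> outside (row miss)
  D: rows 7-9 cols 6-9 -> outside (row miss)
  E: rows 5-6 cols 0-2 -> outside (row miss)
Count covering = 1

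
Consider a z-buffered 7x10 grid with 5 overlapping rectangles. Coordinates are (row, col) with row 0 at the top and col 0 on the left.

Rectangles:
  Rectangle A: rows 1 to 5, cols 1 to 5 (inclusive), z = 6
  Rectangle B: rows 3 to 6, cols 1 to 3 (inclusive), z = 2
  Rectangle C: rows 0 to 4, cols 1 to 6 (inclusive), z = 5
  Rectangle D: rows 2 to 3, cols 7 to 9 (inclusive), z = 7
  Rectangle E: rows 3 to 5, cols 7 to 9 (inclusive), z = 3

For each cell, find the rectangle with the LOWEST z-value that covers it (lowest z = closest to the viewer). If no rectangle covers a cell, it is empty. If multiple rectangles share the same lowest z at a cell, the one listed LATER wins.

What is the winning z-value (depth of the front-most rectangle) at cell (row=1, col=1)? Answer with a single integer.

Check cell (1,1):
  A: rows 1-5 cols 1-5 z=6 -> covers; best now A (z=6)
  B: rows 3-6 cols 1-3 -> outside (row miss)
  C: rows 0-4 cols 1-6 z=5 -> covers; best now C (z=5)
  D: rows 2-3 cols 7-9 -> outside (row miss)
  E: rows 3-5 cols 7-9 -> outside (row miss)
Winner: C at z=5

Answer: 5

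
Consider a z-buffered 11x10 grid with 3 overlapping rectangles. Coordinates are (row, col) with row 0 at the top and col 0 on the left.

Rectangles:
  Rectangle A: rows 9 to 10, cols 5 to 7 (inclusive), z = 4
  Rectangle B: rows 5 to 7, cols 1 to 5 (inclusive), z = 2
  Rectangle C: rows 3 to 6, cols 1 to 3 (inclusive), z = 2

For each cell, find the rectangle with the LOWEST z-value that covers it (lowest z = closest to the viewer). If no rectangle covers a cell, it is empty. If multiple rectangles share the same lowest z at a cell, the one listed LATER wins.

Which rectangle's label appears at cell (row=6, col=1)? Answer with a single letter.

Check cell (6,1):
  A: rows 9-10 cols 5-7 -> outside (row miss)
  B: rows 5-7 cols 1-5 z=2 -> covers; best now B (z=2)
  C: rows 3-6 cols 1-3 z=2 -> covers; best now C (z=2)
Winner: C at z=2

Answer: C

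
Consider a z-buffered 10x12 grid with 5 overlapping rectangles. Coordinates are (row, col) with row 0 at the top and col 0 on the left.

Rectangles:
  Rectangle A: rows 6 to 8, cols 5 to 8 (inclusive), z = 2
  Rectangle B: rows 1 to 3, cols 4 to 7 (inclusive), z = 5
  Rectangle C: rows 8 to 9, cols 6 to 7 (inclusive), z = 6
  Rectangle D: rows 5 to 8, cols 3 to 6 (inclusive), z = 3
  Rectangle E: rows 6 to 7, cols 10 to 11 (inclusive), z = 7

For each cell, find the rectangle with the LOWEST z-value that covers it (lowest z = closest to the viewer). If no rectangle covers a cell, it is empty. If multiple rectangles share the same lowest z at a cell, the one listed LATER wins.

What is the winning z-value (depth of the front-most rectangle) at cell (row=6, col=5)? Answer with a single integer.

Check cell (6,5):
  A: rows 6-8 cols 5-8 z=2 -> covers; best now A (z=2)
  B: rows 1-3 cols 4-7 -> outside (row miss)
  C: rows 8-9 cols 6-7 -> outside (row miss)
  D: rows 5-8 cols 3-6 z=3 -> covers; best now A (z=2)
  E: rows 6-7 cols 10-11 -> outside (col miss)
Winner: A at z=2

Answer: 2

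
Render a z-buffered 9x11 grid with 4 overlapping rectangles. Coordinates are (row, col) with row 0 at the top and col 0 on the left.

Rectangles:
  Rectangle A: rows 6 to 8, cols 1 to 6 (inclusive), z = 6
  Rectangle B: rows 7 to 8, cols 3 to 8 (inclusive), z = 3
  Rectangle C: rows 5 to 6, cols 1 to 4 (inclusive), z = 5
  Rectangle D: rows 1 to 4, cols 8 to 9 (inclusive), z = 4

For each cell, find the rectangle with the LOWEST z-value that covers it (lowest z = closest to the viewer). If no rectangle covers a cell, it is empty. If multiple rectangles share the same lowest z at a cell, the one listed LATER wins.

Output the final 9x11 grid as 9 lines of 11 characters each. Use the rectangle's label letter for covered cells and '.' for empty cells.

...........
........DD.
........DD.
........DD.
........DD.
.CCCC......
.CCCCAA....
.AABBBBBB..
.AABBBBBB..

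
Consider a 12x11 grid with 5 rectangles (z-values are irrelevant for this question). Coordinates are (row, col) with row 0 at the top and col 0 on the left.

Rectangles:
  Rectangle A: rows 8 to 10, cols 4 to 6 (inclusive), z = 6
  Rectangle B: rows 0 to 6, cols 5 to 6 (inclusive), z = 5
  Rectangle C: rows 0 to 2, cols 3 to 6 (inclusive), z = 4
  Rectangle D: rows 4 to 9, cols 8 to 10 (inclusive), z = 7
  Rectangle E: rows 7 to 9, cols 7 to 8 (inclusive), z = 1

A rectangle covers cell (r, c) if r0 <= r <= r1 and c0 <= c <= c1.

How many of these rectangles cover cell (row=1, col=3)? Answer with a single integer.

Check cell (1,3):
  A: rows 8-10 cols 4-6 -> outside (row miss)
  B: rows 0-6 cols 5-6 -> outside (col miss)
  C: rows 0-2 cols 3-6 -> covers
  D: rows 4-9 cols 8-10 -> outside (row miss)
  E: rows 7-9 cols 7-8 -> outside (row miss)
Count covering = 1

Answer: 1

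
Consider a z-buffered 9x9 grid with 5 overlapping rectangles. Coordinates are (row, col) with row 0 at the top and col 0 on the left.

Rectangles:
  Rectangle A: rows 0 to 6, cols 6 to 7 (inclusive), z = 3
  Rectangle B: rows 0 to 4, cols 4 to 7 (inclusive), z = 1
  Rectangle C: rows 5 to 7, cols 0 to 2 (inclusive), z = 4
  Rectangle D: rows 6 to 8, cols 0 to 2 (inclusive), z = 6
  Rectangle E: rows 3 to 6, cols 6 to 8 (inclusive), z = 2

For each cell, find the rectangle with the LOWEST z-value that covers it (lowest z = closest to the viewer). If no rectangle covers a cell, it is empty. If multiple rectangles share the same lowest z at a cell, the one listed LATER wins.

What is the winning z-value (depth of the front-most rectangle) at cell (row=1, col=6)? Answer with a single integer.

Answer: 1

Derivation:
Check cell (1,6):
  A: rows 0-6 cols 6-7 z=3 -> covers; best now A (z=3)
  B: rows 0-4 cols 4-7 z=1 -> covers; best now B (z=1)
  C: rows 5-7 cols 0-2 -> outside (row miss)
  D: rows 6-8 cols 0-2 -> outside (row miss)
  E: rows 3-6 cols 6-8 -> outside (row miss)
Winner: B at z=1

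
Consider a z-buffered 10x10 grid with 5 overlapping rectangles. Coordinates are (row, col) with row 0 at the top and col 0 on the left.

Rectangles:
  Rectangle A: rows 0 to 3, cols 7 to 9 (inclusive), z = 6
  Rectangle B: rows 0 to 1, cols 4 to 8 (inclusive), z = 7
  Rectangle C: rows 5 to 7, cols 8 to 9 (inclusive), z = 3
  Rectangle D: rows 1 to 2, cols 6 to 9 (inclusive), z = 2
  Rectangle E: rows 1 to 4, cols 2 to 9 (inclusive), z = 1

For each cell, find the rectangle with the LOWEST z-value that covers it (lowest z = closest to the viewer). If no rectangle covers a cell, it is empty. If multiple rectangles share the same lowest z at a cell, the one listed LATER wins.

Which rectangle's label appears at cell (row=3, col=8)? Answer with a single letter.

Check cell (3,8):
  A: rows 0-3 cols 7-9 z=6 -> covers; best now A (z=6)
  B: rows 0-1 cols 4-8 -> outside (row miss)
  C: rows 5-7 cols 8-9 -> outside (row miss)
  D: rows 1-2 cols 6-9 -> outside (row miss)
  E: rows 1-4 cols 2-9 z=1 -> covers; best now E (z=1)
Winner: E at z=1

Answer: E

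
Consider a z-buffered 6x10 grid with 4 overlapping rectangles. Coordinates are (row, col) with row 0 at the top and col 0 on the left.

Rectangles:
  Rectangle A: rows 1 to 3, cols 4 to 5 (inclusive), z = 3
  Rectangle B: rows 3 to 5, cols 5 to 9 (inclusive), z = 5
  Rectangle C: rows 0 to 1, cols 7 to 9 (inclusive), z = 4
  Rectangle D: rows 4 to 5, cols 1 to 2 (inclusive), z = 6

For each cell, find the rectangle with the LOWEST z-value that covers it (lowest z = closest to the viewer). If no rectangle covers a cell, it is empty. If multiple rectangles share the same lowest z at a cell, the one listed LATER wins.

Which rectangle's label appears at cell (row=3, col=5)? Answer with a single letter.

Answer: A

Derivation:
Check cell (3,5):
  A: rows 1-3 cols 4-5 z=3 -> covers; best now A (z=3)
  B: rows 3-5 cols 5-9 z=5 -> covers; best now A (z=3)
  C: rows 0-1 cols 7-9 -> outside (row miss)
  D: rows 4-5 cols 1-2 -> outside (row miss)
Winner: A at z=3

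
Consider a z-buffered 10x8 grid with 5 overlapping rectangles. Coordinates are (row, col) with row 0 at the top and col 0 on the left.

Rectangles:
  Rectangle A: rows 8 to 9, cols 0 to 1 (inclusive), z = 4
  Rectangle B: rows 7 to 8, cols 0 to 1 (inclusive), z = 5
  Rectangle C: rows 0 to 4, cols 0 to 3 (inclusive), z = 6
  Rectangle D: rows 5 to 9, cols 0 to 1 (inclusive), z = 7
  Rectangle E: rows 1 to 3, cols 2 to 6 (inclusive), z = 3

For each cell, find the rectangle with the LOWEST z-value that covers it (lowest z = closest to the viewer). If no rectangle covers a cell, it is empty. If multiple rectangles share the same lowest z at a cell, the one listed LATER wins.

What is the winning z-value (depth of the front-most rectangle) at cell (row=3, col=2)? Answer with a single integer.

Answer: 3

Derivation:
Check cell (3,2):
  A: rows 8-9 cols 0-1 -> outside (row miss)
  B: rows 7-8 cols 0-1 -> outside (row miss)
  C: rows 0-4 cols 0-3 z=6 -> covers; best now C (z=6)
  D: rows 5-9 cols 0-1 -> outside (row miss)
  E: rows 1-3 cols 2-6 z=3 -> covers; best now E (z=3)
Winner: E at z=3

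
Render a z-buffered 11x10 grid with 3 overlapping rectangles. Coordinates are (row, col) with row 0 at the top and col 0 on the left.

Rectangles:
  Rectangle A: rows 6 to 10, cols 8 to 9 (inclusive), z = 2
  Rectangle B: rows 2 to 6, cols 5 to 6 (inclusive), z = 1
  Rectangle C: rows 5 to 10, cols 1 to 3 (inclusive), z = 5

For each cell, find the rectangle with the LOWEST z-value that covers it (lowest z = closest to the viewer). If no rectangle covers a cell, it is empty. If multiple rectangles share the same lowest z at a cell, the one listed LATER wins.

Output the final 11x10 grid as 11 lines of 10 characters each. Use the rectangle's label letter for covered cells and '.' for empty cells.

..........
..........
.....BB...
.....BB...
.....BB...
.CCC.BB...
.CCC.BB.AA
.CCC....AA
.CCC....AA
.CCC....AA
.CCC....AA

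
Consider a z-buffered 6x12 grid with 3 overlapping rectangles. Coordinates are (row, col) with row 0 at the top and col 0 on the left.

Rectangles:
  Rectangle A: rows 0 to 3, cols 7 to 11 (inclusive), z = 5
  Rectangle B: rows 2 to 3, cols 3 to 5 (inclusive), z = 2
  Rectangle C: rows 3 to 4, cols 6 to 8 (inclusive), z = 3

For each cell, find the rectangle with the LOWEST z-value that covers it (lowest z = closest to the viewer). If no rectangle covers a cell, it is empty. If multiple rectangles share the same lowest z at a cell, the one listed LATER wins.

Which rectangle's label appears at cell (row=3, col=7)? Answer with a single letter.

Answer: C

Derivation:
Check cell (3,7):
  A: rows 0-3 cols 7-11 z=5 -> covers; best now A (z=5)
  B: rows 2-3 cols 3-5 -> outside (col miss)
  C: rows 3-4 cols 6-8 z=3 -> covers; best now C (z=3)
Winner: C at z=3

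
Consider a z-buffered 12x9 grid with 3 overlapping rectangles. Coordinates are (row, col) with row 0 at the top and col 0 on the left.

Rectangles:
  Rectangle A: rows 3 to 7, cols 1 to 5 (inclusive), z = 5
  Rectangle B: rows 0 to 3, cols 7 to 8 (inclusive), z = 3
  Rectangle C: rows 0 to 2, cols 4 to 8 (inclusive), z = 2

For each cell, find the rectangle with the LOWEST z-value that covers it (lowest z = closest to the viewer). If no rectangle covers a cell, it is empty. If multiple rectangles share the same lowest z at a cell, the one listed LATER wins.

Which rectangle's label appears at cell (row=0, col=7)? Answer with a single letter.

Check cell (0,7):
  A: rows 3-7 cols 1-5 -> outside (row miss)
  B: rows 0-3 cols 7-8 z=3 -> covers; best now B (z=3)
  C: rows 0-2 cols 4-8 z=2 -> covers; best now C (z=2)
Winner: C at z=2

Answer: C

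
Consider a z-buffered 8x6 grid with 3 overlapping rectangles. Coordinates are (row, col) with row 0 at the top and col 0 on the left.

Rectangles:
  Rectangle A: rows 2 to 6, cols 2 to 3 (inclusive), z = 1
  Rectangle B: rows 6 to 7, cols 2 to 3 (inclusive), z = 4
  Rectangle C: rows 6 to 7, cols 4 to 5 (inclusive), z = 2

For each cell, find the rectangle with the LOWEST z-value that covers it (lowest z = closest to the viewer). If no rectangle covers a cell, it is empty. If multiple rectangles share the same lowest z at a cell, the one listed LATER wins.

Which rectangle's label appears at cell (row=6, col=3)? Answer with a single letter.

Answer: A

Derivation:
Check cell (6,3):
  A: rows 2-6 cols 2-3 z=1 -> covers; best now A (z=1)
  B: rows 6-7 cols 2-3 z=4 -> covers; best now A (z=1)
  C: rows 6-7 cols 4-5 -> outside (col miss)
Winner: A at z=1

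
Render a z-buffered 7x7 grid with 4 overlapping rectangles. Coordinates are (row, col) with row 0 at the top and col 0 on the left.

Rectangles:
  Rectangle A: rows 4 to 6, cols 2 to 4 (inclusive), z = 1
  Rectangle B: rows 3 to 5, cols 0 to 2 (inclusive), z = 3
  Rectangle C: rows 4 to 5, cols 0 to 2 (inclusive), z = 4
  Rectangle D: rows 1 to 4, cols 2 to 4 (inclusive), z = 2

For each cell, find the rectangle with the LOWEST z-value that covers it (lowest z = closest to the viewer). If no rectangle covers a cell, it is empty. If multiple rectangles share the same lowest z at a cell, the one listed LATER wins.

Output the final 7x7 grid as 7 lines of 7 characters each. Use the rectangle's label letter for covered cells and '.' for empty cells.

.......
..DDD..
..DDD..
BBDDD..
BBAAA..
BBAAA..
..AAA..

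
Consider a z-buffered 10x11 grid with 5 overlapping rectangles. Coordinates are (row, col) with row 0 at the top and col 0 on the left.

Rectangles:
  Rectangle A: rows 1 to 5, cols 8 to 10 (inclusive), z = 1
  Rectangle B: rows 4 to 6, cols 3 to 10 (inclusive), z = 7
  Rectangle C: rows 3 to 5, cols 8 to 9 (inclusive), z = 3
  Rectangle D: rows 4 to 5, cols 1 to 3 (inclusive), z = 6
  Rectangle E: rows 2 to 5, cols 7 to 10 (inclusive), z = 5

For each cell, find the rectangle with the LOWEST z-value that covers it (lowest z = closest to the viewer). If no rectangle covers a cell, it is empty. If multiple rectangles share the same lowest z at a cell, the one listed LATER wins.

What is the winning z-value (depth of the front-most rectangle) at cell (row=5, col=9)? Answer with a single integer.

Answer: 1

Derivation:
Check cell (5,9):
  A: rows 1-5 cols 8-10 z=1 -> covers; best now A (z=1)
  B: rows 4-6 cols 3-10 z=7 -> covers; best now A (z=1)
  C: rows 3-5 cols 8-9 z=3 -> covers; best now A (z=1)
  D: rows 4-5 cols 1-3 -> outside (col miss)
  E: rows 2-5 cols 7-10 z=5 -> covers; best now A (z=1)
Winner: A at z=1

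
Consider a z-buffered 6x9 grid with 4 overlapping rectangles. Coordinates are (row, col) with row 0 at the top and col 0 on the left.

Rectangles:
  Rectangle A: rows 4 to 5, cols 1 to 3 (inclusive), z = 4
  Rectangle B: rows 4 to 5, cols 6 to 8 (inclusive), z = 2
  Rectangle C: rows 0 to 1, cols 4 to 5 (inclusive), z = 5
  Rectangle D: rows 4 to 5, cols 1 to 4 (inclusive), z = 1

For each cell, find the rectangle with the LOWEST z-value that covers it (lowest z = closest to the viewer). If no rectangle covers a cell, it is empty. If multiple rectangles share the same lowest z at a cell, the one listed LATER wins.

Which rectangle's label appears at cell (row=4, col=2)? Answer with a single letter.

Answer: D

Derivation:
Check cell (4,2):
  A: rows 4-5 cols 1-3 z=4 -> covers; best now A (z=4)
  B: rows 4-5 cols 6-8 -> outside (col miss)
  C: rows 0-1 cols 4-5 -> outside (row miss)
  D: rows 4-5 cols 1-4 z=1 -> covers; best now D (z=1)
Winner: D at z=1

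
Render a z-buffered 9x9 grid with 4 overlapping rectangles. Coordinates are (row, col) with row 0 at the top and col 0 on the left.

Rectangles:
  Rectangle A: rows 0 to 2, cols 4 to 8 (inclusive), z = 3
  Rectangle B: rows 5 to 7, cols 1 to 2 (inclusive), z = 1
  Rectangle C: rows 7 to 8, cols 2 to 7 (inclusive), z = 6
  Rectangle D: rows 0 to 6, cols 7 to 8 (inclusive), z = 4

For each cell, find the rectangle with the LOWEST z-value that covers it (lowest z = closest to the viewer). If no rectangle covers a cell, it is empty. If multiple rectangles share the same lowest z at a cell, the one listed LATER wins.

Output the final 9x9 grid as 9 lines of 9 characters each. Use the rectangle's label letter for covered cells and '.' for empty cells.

....AAAAA
....AAAAA
....AAAAA
.......DD
.......DD
.BB....DD
.BB....DD
.BBCCCCC.
..CCCCCC.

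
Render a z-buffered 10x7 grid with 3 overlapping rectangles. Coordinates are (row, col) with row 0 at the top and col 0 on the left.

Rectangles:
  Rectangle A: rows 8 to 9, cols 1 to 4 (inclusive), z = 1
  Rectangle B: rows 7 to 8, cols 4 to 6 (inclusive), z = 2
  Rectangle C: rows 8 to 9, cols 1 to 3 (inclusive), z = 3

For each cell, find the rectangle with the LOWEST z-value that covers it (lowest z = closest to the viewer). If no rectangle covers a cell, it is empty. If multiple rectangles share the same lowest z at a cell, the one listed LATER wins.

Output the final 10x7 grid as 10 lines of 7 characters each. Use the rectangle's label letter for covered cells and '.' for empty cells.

.......
.......
.......
.......
.......
.......
.......
....BBB
.AAAABB
.AAAA..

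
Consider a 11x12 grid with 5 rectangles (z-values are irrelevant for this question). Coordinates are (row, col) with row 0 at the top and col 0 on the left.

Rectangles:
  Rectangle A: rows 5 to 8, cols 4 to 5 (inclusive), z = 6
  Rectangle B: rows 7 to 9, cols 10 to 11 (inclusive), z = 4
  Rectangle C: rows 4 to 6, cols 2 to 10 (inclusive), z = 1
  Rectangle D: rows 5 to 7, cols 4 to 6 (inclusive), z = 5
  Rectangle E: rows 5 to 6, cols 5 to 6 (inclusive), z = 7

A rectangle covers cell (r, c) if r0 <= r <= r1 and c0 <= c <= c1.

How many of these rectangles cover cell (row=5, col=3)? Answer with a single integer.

Check cell (5,3):
  A: rows 5-8 cols 4-5 -> outside (col miss)
  B: rows 7-9 cols 10-11 -> outside (row miss)
  C: rows 4-6 cols 2-10 -> covers
  D: rows 5-7 cols 4-6 -> outside (col miss)
  E: rows 5-6 cols 5-6 -> outside (col miss)
Count covering = 1

Answer: 1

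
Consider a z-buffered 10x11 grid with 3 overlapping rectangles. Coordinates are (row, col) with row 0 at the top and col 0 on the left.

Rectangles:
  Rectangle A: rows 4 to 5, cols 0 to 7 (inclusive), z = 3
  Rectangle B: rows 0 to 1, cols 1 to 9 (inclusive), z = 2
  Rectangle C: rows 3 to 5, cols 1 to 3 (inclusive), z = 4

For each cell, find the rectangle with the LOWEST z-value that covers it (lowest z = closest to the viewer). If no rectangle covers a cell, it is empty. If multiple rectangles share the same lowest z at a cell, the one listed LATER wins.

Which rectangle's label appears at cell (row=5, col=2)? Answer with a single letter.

Answer: A

Derivation:
Check cell (5,2):
  A: rows 4-5 cols 0-7 z=3 -> covers; best now A (z=3)
  B: rows 0-1 cols 1-9 -> outside (row miss)
  C: rows 3-5 cols 1-3 z=4 -> covers; best now A (z=3)
Winner: A at z=3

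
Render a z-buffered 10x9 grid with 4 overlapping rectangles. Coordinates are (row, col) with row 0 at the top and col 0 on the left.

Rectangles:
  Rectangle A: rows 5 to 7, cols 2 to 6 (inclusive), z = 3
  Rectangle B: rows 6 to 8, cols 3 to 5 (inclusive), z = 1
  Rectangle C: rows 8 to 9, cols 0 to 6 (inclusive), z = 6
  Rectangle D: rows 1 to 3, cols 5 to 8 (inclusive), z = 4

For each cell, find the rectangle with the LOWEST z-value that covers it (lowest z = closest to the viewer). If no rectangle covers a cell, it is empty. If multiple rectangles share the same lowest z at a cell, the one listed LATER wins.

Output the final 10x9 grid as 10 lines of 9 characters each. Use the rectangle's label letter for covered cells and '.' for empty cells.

.........
.....DDDD
.....DDDD
.....DDDD
.........
..AAAAA..
..ABBBA..
..ABBBA..
CCCBBBC..
CCCCCCC..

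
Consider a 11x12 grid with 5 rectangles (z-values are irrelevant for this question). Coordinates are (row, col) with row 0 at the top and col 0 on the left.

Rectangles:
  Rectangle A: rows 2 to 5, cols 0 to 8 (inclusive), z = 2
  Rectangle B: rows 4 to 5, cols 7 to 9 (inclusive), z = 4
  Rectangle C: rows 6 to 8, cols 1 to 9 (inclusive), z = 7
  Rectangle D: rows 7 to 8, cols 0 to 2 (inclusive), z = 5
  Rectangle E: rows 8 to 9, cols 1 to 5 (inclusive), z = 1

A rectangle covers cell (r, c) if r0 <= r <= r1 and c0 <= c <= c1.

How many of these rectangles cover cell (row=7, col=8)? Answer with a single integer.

Check cell (7,8):
  A: rows 2-5 cols 0-8 -> outside (row miss)
  B: rows 4-5 cols 7-9 -> outside (row miss)
  C: rows 6-8 cols 1-9 -> covers
  D: rows 7-8 cols 0-2 -> outside (col miss)
  E: rows 8-9 cols 1-5 -> outside (row miss)
Count covering = 1

Answer: 1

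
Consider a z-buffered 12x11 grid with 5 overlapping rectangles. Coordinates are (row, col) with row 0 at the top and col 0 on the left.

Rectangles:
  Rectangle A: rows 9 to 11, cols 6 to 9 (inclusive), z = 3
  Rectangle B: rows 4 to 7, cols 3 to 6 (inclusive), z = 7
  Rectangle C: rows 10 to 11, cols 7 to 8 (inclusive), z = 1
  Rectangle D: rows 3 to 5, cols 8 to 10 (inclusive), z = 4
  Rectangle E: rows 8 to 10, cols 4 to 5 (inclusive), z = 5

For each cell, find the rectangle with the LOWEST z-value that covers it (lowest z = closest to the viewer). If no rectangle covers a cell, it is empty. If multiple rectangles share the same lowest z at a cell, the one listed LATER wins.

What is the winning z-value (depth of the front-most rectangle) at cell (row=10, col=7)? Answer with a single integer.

Check cell (10,7):
  A: rows 9-11 cols 6-9 z=3 -> covers; best now A (z=3)
  B: rows 4-7 cols 3-6 -> outside (row miss)
  C: rows 10-11 cols 7-8 z=1 -> covers; best now C (z=1)
  D: rows 3-5 cols 8-10 -> outside (row miss)
  E: rows 8-10 cols 4-5 -> outside (col miss)
Winner: C at z=1

Answer: 1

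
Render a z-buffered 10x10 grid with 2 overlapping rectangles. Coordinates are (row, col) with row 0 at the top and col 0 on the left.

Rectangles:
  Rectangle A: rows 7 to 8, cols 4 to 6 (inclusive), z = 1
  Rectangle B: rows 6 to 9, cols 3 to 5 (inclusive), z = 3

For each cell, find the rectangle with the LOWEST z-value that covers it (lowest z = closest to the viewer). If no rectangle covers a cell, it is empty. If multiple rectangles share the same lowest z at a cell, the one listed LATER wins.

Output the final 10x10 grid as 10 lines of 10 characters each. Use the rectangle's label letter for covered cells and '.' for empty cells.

..........
..........
..........
..........
..........
..........
...BBB....
...BAAA...
...BAAA...
...BBB....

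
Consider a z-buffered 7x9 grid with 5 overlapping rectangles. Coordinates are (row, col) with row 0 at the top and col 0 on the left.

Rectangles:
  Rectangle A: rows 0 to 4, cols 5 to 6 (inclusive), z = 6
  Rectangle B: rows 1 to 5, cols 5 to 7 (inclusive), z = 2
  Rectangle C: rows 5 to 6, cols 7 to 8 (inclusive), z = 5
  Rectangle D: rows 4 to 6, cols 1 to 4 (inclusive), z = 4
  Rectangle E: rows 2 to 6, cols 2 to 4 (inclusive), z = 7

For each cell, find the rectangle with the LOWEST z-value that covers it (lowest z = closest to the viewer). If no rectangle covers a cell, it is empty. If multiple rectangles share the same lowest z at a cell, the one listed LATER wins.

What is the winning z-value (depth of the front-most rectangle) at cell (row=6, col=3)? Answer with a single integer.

Answer: 4

Derivation:
Check cell (6,3):
  A: rows 0-4 cols 5-6 -> outside (row miss)
  B: rows 1-5 cols 5-7 -> outside (row miss)
  C: rows 5-6 cols 7-8 -> outside (col miss)
  D: rows 4-6 cols 1-4 z=4 -> covers; best now D (z=4)
  E: rows 2-6 cols 2-4 z=7 -> covers; best now D (z=4)
Winner: D at z=4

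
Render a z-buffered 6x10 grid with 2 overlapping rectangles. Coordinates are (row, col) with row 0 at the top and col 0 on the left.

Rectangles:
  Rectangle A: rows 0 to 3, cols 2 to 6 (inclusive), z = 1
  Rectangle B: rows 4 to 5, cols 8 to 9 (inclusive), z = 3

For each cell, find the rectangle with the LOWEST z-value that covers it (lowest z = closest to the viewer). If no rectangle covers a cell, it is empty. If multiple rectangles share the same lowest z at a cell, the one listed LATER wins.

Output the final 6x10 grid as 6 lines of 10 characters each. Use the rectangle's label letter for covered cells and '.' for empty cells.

..AAAAA...
..AAAAA...
..AAAAA...
..AAAAA...
........BB
........BB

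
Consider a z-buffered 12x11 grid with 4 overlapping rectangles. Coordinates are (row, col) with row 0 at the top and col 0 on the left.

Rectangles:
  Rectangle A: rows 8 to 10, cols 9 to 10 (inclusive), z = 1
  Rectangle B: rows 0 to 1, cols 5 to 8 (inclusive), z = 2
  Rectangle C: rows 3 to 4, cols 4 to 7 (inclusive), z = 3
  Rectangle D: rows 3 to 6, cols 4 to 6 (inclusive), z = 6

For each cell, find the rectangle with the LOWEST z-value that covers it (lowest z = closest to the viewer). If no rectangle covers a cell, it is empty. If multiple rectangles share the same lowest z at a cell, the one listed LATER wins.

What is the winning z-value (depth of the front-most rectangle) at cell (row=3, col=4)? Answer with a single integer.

Check cell (3,4):
  A: rows 8-10 cols 9-10 -> outside (row miss)
  B: rows 0-1 cols 5-8 -> outside (row miss)
  C: rows 3-4 cols 4-7 z=3 -> covers; best now C (z=3)
  D: rows 3-6 cols 4-6 z=6 -> covers; best now C (z=3)
Winner: C at z=3

Answer: 3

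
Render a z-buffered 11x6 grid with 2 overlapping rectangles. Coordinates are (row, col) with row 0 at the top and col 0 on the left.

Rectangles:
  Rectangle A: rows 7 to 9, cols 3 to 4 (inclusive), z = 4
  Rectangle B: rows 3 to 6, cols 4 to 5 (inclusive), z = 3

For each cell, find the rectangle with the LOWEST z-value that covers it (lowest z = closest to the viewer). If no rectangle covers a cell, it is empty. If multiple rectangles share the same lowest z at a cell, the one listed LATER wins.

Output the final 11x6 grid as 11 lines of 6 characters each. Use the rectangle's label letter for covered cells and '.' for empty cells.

......
......
......
....BB
....BB
....BB
....BB
...AA.
...AA.
...AA.
......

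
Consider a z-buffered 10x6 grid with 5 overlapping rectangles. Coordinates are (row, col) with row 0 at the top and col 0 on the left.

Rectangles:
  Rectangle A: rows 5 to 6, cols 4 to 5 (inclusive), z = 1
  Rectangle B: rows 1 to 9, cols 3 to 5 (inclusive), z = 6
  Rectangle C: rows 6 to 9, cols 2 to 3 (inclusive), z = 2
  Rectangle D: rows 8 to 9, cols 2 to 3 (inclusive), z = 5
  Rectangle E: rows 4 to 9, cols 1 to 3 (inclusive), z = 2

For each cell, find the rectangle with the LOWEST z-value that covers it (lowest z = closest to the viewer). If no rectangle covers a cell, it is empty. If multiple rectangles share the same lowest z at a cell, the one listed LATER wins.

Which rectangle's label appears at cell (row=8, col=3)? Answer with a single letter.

Check cell (8,3):
  A: rows 5-6 cols 4-5 -> outside (row miss)
  B: rows 1-9 cols 3-5 z=6 -> covers; best now B (z=6)
  C: rows 6-9 cols 2-3 z=2 -> covers; best now C (z=2)
  D: rows 8-9 cols 2-3 z=5 -> covers; best now C (z=2)
  E: rows 4-9 cols 1-3 z=2 -> covers; best now E (z=2)
Winner: E at z=2

Answer: E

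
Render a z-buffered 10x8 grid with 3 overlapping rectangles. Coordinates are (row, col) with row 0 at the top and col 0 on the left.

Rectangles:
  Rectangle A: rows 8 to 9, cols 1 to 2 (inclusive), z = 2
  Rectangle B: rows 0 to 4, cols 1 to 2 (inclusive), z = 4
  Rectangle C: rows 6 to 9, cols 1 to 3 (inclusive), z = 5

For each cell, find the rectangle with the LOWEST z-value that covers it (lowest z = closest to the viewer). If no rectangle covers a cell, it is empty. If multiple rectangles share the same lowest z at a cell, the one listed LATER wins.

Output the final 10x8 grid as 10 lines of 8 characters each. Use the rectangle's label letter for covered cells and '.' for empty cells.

.BB.....
.BB.....
.BB.....
.BB.....
.BB.....
........
.CCC....
.CCC....
.AAC....
.AAC....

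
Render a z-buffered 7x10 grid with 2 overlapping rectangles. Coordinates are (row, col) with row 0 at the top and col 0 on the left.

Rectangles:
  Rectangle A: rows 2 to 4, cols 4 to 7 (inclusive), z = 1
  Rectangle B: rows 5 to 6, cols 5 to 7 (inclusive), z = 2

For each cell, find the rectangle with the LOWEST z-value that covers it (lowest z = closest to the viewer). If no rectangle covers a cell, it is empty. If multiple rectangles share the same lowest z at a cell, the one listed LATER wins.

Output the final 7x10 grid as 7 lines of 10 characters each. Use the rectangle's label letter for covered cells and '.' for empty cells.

..........
..........
....AAAA..
....AAAA..
....AAAA..
.....BBB..
.....BBB..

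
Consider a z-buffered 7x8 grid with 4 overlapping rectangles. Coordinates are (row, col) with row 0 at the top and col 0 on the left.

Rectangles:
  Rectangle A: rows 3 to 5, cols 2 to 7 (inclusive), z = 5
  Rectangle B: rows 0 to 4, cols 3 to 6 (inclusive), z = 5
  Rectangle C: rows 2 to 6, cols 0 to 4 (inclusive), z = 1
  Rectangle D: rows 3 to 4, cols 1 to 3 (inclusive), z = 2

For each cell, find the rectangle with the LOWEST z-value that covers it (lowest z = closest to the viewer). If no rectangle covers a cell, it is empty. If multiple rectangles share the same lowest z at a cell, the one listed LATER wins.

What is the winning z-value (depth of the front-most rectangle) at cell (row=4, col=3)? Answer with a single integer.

Check cell (4,3):
  A: rows 3-5 cols 2-7 z=5 -> covers; best now A (z=5)
  B: rows 0-4 cols 3-6 z=5 -> covers; best now B (z=5)
  C: rows 2-6 cols 0-4 z=1 -> covers; best now C (z=1)
  D: rows 3-4 cols 1-3 z=2 -> covers; best now C (z=1)
Winner: C at z=1

Answer: 1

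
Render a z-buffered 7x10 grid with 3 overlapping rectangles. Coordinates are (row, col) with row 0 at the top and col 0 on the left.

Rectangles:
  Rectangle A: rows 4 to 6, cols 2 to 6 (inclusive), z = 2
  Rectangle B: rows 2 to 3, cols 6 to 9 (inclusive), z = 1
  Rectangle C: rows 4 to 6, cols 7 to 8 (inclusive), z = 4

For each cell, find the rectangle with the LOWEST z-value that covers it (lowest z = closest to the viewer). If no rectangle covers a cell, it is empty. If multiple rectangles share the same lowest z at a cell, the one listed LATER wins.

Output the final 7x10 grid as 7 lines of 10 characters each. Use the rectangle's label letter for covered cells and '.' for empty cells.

..........
..........
......BBBB
......BBBB
..AAAAACC.
..AAAAACC.
..AAAAACC.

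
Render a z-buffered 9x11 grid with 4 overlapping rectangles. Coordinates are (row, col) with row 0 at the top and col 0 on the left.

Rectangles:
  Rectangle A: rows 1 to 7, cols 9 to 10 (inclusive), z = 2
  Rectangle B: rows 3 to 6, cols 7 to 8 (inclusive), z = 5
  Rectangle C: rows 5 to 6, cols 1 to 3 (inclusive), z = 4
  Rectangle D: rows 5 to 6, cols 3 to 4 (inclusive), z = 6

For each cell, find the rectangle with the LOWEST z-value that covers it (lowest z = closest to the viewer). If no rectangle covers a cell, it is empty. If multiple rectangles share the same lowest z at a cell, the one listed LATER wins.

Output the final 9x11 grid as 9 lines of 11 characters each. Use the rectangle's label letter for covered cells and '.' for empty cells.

...........
.........AA
.........AA
.......BBAA
.......BBAA
.CCCD..BBAA
.CCCD..BBAA
.........AA
...........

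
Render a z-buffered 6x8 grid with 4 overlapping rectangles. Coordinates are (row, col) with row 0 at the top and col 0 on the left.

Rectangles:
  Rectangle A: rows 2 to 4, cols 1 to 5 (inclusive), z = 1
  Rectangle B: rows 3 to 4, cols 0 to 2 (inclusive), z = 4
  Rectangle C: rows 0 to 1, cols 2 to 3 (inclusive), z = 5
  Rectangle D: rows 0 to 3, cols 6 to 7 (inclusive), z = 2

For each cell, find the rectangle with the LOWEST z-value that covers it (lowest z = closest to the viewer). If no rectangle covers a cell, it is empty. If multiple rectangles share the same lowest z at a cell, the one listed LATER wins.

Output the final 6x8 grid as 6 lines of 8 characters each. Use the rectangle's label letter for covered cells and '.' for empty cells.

..CC..DD
..CC..DD
.AAAAADD
BAAAAADD
BAAAAA..
........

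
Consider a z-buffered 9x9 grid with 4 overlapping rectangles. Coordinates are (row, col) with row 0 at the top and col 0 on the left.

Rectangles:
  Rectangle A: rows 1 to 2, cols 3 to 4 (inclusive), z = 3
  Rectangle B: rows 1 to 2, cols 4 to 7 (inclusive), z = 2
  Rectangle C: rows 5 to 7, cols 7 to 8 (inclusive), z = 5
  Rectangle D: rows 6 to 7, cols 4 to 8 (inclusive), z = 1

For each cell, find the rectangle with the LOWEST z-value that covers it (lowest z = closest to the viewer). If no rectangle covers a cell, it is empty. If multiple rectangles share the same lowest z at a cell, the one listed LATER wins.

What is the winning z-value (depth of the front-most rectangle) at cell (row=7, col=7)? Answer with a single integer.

Answer: 1

Derivation:
Check cell (7,7):
  A: rows 1-2 cols 3-4 -> outside (row miss)
  B: rows 1-2 cols 4-7 -> outside (row miss)
  C: rows 5-7 cols 7-8 z=5 -> covers; best now C (z=5)
  D: rows 6-7 cols 4-8 z=1 -> covers; best now D (z=1)
Winner: D at z=1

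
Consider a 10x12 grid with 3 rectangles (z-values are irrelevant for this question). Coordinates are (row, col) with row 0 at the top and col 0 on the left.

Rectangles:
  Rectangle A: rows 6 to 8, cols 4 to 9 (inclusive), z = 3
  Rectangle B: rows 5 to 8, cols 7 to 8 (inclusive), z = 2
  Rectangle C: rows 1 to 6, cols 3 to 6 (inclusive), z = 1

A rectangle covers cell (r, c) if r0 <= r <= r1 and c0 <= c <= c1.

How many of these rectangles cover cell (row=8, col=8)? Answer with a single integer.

Answer: 2

Derivation:
Check cell (8,8):
  A: rows 6-8 cols 4-9 -> covers
  B: rows 5-8 cols 7-8 -> covers
  C: rows 1-6 cols 3-6 -> outside (row miss)
Count covering = 2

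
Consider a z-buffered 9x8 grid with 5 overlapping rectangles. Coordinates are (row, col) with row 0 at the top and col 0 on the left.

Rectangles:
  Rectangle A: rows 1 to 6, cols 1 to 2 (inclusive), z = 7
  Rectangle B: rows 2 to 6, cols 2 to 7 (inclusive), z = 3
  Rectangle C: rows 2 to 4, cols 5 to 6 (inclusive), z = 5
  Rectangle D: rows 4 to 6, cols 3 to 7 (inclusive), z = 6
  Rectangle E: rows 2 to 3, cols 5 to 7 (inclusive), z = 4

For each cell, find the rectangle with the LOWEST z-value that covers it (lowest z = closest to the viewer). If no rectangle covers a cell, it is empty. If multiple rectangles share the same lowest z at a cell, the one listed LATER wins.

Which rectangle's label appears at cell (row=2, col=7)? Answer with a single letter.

Answer: B

Derivation:
Check cell (2,7):
  A: rows 1-6 cols 1-2 -> outside (col miss)
  B: rows 2-6 cols 2-7 z=3 -> covers; best now B (z=3)
  C: rows 2-4 cols 5-6 -> outside (col miss)
  D: rows 4-6 cols 3-7 -> outside (row miss)
  E: rows 2-3 cols 5-7 z=4 -> covers; best now B (z=3)
Winner: B at z=3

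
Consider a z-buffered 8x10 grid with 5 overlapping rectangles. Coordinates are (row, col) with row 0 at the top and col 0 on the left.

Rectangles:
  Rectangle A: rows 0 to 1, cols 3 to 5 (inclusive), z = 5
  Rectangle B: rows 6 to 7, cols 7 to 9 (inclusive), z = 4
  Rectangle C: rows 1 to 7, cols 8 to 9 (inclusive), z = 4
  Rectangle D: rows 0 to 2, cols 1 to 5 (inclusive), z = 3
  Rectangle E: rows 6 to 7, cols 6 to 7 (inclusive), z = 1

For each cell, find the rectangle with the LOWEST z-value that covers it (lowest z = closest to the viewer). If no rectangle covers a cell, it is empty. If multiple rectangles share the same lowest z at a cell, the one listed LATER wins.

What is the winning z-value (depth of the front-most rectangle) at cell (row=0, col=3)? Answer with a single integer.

Answer: 3

Derivation:
Check cell (0,3):
  A: rows 0-1 cols 3-5 z=5 -> covers; best now A (z=5)
  B: rows 6-7 cols 7-9 -> outside (row miss)
  C: rows 1-7 cols 8-9 -> outside (row miss)
  D: rows 0-2 cols 1-5 z=3 -> covers; best now D (z=3)
  E: rows 6-7 cols 6-7 -> outside (row miss)
Winner: D at z=3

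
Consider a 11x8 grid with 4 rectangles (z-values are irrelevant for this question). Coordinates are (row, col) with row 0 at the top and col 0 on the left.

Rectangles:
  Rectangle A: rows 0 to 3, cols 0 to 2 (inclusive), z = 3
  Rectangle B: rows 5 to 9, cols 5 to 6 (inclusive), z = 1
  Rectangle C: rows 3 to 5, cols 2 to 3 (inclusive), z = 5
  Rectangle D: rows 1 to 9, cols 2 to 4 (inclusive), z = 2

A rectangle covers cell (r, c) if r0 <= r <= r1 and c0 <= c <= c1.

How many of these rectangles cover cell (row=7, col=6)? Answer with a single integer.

Answer: 1

Derivation:
Check cell (7,6):
  A: rows 0-3 cols 0-2 -> outside (row miss)
  B: rows 5-9 cols 5-6 -> covers
  C: rows 3-5 cols 2-3 -> outside (row miss)
  D: rows 1-9 cols 2-4 -> outside (col miss)
Count covering = 1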